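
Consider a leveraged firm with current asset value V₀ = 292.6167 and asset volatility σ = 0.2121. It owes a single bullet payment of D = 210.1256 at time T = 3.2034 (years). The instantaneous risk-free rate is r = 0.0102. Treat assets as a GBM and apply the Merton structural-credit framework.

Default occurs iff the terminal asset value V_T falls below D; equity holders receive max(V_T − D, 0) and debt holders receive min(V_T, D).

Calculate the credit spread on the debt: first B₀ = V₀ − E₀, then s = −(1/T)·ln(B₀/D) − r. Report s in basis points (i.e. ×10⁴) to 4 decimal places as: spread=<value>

spread=129.3167

Work the structural quantities from V₀ = 292.6167 against face 210.1256:
d₁ = [ln(V₀/D) + (r + σ²/2)T] / (σ√T)
   = [ln(292.6167/210.1256) + (0.0102 + 0.5·0.2121²)·3.2034] / (0.2121·√3.2034)
   = [0.331158 + 0.104729] / 0.379618 = 1.148228
d₂ = d₁ − σ√T = 1.148228 − 0.379618 = 0.768611
N(d₁) = 0.874563,  N(d₂) = 0.778938,  e^(−rT) = 0.967853
E₀ = V₀·N(d₁) − D·e^(−rT)·N(d₂)
   = 292.6167·0.874563 − 210.1256·0.967853·0.778938 = 97.498511
B₀ = V₀ − E₀ = 292.6167 − 97.498511 = 195.118189
spread = −(1/T)·ln(B₀/D) − r = −(1/3.2034)·ln(195.118189/210.1256) − 0.0102 = 0.01293167
in basis points: 0.01293167 × 10⁴ = 129.3167 bp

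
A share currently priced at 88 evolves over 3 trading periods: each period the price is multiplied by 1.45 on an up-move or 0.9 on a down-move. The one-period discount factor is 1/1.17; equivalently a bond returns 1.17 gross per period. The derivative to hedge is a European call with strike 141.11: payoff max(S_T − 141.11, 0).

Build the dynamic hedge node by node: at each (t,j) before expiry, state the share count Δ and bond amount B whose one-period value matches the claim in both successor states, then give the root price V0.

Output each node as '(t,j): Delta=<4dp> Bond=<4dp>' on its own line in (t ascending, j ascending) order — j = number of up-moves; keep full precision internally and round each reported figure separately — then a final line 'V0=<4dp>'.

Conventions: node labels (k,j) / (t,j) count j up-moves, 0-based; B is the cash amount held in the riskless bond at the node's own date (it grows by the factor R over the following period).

(0,0): Delta=0.5618 Bond=-34.2079
(1,0): Delta=0.2447 Bond=-14.9101
(1,1): Delta=0.7659 Bond=-66.0666
(2,0): Delta=0.0000 Bond=0.0000
(2,1): Delta=0.4023 Bond=-35.5357
(2,2): Delta=1.0000 Bond=-120.6068
V0=15.2324

No-arbitrage ⇒ martingale measure with p* = (R−d)/(u−d) = 0.4909.
At maturity the claim pays: V(3,0)=0.0000, V(3,1)=0.0000, V(3,2)=25.4080, V(3,3)=127.1690
Node (2,0) S=71.2800: V=(p*·0.0000+(1−p*)·0.0000)/1.17=0.0000; Δ=(0.0000−0.0000)/(103.3560−64.1520)=0.0000; B=V−Δ·S=0.0000
Node (2,1) S=114.8400: V=(p*·25.4080+(1−p*)·0.0000)/1.17=10.6607; Δ=(25.4080−0.0000)/(166.5180−103.3560)=0.4023; B=V−Δ·S=-35.5357
Node (2,2) S=185.0200: V=(p*·127.1690+(1−p*)·25.4080)/1.17=64.4132; Δ=(127.1690−25.4080)/(268.2790−166.5180)=1.0000; B=V−Δ·S=-120.6068
Node (1,0) S=79.2000: V=(p*·10.6607+(1−p*)·0.0000)/1.17=4.4730; Δ=(10.6607−0.0000)/(114.8400−71.2800)=0.2447; B=V−Δ·S=-14.9101
Node (1,1) S=127.6000: V=(p*·64.4132+(1−p*)·10.6607)/1.17=31.6652; Δ=(64.4132−10.6607)/(185.0200−114.8400)=0.7659; B=V−Δ·S=-66.0666
Node (0,0) S=88.0000: V=(p*·31.6652+(1−p*)·4.4730)/1.17=15.2324; Δ=(31.6652−4.4730)/(127.6000−79.2000)=0.5618; B=V−Δ·S=-34.2079
Check: Δ(0,0)·S0 + B(0,0) = 15.2324 = V0.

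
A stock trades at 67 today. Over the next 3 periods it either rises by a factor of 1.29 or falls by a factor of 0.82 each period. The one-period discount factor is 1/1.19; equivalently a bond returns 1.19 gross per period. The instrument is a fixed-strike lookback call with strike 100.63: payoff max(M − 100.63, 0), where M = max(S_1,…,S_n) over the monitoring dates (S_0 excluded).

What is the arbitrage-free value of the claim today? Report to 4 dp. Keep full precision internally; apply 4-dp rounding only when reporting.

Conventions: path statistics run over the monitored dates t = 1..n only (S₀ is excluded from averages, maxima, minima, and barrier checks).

price = 13.3566

Set p* = 0.7872 (from d < R < u); the path-dependent value is the discounted p*-expectation over all price paths.
Enumerate all 2^3 = 8 price paths (U = up ×1.29, D = down ×0.82); each path with k up-moves has probability p*^k·(1−p*)^(3−k).
DDD: M=54.9400, payoff=0.0000, prob=0.009632
UDD: M=86.4300, payoff=0.0000, prob=0.035638
DUD: M=70.8726, payoff=0.0000, prob=0.035638
UUD: M=111.4947, payoff=10.8647, prob=0.131859
DDU: M=58.1155, payoff=0.0000, prob=0.035638
UDU: M=91.4257, payoff=0.0000, prob=0.131859
DUU: M=91.4257, payoff=0.0000, prob=0.131859
UUU: M=143.8282, payoff=43.1982, prob=0.487878
Price = Σ prob·payoff / R^3 = 22.508060 / 1.685159 = 13.3566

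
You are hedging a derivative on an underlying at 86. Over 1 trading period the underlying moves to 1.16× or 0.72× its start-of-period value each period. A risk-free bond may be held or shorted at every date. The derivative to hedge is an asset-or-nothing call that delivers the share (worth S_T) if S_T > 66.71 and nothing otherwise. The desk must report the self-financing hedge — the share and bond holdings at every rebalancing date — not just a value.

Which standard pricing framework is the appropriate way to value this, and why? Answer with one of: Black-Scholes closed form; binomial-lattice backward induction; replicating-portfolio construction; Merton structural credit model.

Key observation: the task asks for the hedge itself — share and bond holdings at every node of the 1-period tree on spot 86 with factors 1.16/0.72 — which is exactly what the replicating-portfolio construction produces.

framework: replicating-portfolio construction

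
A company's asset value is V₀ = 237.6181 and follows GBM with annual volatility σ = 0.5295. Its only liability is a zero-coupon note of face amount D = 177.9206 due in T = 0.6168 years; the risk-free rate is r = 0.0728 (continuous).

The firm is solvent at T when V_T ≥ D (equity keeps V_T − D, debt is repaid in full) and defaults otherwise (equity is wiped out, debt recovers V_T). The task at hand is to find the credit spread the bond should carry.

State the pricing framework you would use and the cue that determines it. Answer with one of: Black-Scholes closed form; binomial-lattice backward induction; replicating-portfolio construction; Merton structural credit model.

framework: Merton structural credit model

Key observation: the data describe a firm's assets (V₀ = 237.6181, GBM) and a single zero-coupon debt of face 177.9206, so credit quantities follow from equity-as-call in the structural model.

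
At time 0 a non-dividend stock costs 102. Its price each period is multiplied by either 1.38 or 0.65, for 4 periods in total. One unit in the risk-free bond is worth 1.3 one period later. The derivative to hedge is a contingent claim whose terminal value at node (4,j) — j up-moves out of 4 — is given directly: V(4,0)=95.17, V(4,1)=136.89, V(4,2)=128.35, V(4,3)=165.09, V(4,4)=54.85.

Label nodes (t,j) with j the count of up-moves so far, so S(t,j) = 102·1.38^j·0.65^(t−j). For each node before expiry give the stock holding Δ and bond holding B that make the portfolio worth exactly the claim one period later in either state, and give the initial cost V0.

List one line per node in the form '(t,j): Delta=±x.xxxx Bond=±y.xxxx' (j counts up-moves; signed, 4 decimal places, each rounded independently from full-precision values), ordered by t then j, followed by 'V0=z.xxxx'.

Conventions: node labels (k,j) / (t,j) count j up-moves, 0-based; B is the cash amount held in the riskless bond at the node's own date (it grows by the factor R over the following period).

Arbitrage-free pricing uses the up-move probability p* = (R−d)/(u−d) = 0.8904, discounting each step at R = 1.3.
Terminal payoffs: V(4,0)=95.1700, V(4,1)=136.8900, V(4,2)=128.3500, V(4,3)=165.0900, V(4,4)=54.8500
Node (3,0) S=28.0117: V=(p*·136.8900+(1−p*)·95.1700)/1.3=101.7830; Δ=(136.8900−95.1700)/(38.6562−18.2076)=2.0402; B=V−Δ·S=44.6323
Node (3,1) S=59.4711: V=(p*·128.3500+(1−p*)·136.8900)/1.3=99.4507; Δ=(128.3500−136.8900)/(82.0701−38.6562)=-0.1967; B=V−Δ·S=111.1493
Node (3,2) S=126.2617: V=(p*·165.0900+(1−p*)·128.3500)/1.3=123.8952; Δ=(165.0900−128.3500)/(174.2412−82.0701)=0.3986; B=V−Δ·S=73.5664
Node (3,3) S=268.0633: V=(p*·54.8500+(1−p*)·165.0900)/1.3=51.4855; Δ=(54.8500−165.0900)/(369.9274−174.2412)=-0.5634; B=V−Δ·S=202.4992
Node (2,0) S=43.0950: V=(p*·99.4507+(1−p*)·101.7830)/1.3=76.6971; Δ=(99.4507−101.7830)/(59.4711−28.0118)=-0.0741; B=V−Δ·S=79.8921
Node (2,1) S=91.4940: V=(p*·123.8952+(1−p*)·99.4507)/1.3=93.2433; Δ=(123.8952−99.4507)/(126.2617−59.4711)=0.3660; B=V−Δ·S=59.7577
Node (2,2) S=194.2488: V=(p*·51.4855+(1−p*)·123.8952)/1.3=45.7083; Δ=(51.4855−123.8952)/(268.0633−126.2617)=-0.5106; B=V−Δ·S=144.8996
Node (1,0) S=66.3000: V=(p*·93.2433+(1−p*)·76.6971)/1.3=70.3308; Δ=(93.2433−76.6971)/(91.4940−43.0950)=0.3419; B=V−Δ·S=47.6648
Node (1,1) S=140.7600: V=(p*·45.7083+(1−p*)·93.2433)/1.3=39.1674; Δ=(45.7083−93.2433)/(194.2488−91.4940)=-0.4626; B=V−Δ·S=104.2839
Node (0,0) S=102.0000: V=(p*·39.1674+(1−p*)·70.3308)/1.3=32.7558; Δ=(39.1674−70.3308)/(140.7600−66.3000)=-0.4185; B=V−Δ·S=75.4454
Check: Δ(0,0)·S0 + B(0,0) = 32.7558 = V0.

(0,0): Delta=-0.4185 Bond=75.4454
(1,0): Delta=0.3419 Bond=47.6648
(1,1): Delta=-0.4626 Bond=104.2839
(2,0): Delta=-0.0741 Bond=79.8921
(2,1): Delta=0.3660 Bond=59.7577
(2,2): Delta=-0.5106 Bond=144.8996
(3,0): Delta=2.0402 Bond=44.6323
(3,1): Delta=-0.1967 Bond=111.1493
(3,2): Delta=0.3986 Bond=73.5664
(3,3): Delta=-0.5634 Bond=202.4992
V0=32.7558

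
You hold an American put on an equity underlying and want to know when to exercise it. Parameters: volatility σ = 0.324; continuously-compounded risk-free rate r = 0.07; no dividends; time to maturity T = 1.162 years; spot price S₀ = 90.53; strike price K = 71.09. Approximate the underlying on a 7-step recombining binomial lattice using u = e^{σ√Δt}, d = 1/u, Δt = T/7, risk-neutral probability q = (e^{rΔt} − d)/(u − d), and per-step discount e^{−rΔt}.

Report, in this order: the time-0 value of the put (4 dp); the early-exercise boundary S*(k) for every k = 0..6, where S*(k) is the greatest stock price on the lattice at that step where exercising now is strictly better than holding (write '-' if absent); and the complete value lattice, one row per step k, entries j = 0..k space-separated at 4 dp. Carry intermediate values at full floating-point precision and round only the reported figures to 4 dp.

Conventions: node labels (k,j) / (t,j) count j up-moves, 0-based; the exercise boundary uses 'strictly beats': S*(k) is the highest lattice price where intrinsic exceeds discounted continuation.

params: Δt=0.16600 u=1.14112 d=0.87633 q=0.51119 e^(-rΔt)=0.98845
t_7 payoffs: 35.1580 24.3012 10.1641 0.0000 0.0000 0.0000 0.0000 0.0000
t_6: node(6,0) S=41.0026 payoff=30.0874 vs cont=29.2661 → 30.0874 [stop]  node(6,1) S=53.3915 payoff=17.6985 vs cont=16.8773 → 17.6985 [stop]  node(6,2) S=69.5236 payoff=1.5664 vs cont=4.9109 → 4.9109 [wait]  node(6,3) S=90.5300 payoff=0.0000 vs cont=0.0000 → 0.0000 [wait]  node(6,4) S=117.8835 payoff=0.0000 vs cont=0.0000 → 0.0000 [wait]  node(6,5) S=153.5017 payoff=0.0000 vs cont=0.0000 → 0.0000 [wait]  node(6,6) S=199.8820 payoff=0.0000 vs cont=0.0000 → 0.0000 [wait]  ⇒ S*(6)=53.3915
t_5: node(5,0) S=46.7888 payoff=24.3012 vs cont=23.4800 → 24.3012 [stop]  node(5,1) S=60.9259 payoff=10.1641 vs cont=11.0327 → 11.0327 [wait]  node(5,2) S=79.3345 payoff=0.0000 vs cont=2.3728 → 2.3728 [wait]  node(5,3) S=103.3053 payoff=0.0000 vs cont=0.0000 → 0.0000 [wait]  node(5,4) S=134.5188 payoff=0.0000 vs cont=0.0000 → 0.0000 [wait]  node(5,5) S=175.1634 payoff=0.0000 vs cont=0.0000 → 0.0000 [wait]  ⇒ S*(5)=46.7888
t_4: node(4,0) S=53.3915 payoff=17.6985 vs cont=17.3162 → 17.6985 [stop]  node(4,1) S=69.5236 payoff=1.5664 vs cont=6.5296 → 6.5296 [wait]  node(4,2) S=90.5300 payoff=0.0000 vs cont=1.1465 → 1.1465 [wait]  node(4,3) S=117.8835 payoff=0.0000 vs cont=0.0000 → 0.0000 [wait]  node(4,4) S=153.5017 payoff=0.0000 vs cont=0.0000 → 0.0000 [wait]  ⇒ S*(4)=53.3915
t_3: node(3,0) S=60.9259 payoff=10.1641 vs cont=11.8506 → 11.8506 [wait]  node(3,1) S=79.3345 payoff=0.0000 vs cont=3.7342 → 3.7342 [wait]  node(3,2) S=103.3053 payoff=0.0000 vs cont=0.5539 → 0.5539 [wait]  node(3,3) S=134.5188 payoff=0.0000 vs cont=0.0000 → 0.0000 [wait]  ⇒ S*(3)=-
t_2: node(2,0) S=69.5236 payoff=1.5664 vs cont=7.6126 → 7.6126 [wait]  node(2,1) S=90.5300 payoff=0.0000 vs cont=2.0841 → 2.0841 [wait]  node(2,2) S=117.8835 payoff=0.0000 vs cont=0.2676 → 0.2676 [wait]  ⇒ S*(2)=-
t_1: node(1,0) S=79.3345 payoff=0.0000 vs cont=4.7312 → 4.7312 [wait]  node(1,1) S=103.3053 payoff=0.0000 vs cont=1.1422 → 1.1422 [wait]  ⇒ S*(1)=-
t_0: node(0,0) S=90.5300 payoff=0.0000 vs cont=2.8631 → 2.8631 [wait]  ⇒ S*(0)=-

price = 2.8631
boundary = - - - - 53.3915 46.7888 53.3915
tree:
2.8631
4.7312 1.1422
7.6126 2.0841 0.2676
11.8506 3.7342 0.5539 0.0000
17.6985 6.5296 1.1465 0.0000 0.0000
24.3012 11.0327 2.3728 0.0000 0.0000 0.0000
30.0874 17.6985 4.9109 0.0000 0.0000 0.0000 0.0000
35.1580 24.3012 10.1641 0.0000 0.0000 0.0000 0.0000 0.0000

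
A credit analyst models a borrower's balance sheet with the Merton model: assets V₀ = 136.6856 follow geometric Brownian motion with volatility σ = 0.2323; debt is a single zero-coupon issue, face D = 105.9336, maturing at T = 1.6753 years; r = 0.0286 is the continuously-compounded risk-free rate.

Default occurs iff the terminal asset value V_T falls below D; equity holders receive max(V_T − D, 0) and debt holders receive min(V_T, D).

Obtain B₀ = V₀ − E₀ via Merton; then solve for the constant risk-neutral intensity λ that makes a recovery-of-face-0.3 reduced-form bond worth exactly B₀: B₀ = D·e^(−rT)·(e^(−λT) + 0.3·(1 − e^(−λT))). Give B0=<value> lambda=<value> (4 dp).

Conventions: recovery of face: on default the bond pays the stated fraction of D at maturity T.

B0=98.0945 lambda=0.0249

Work the structural quantities from V₀ = 136.6856 against face 105.9336:
d₁ = [ln(V₀/D) + (r + σ²/2)T] / (σ√T)
   = [ln(136.6856/105.9336) + (0.0286 + 0.5·0.2323²)·1.6753] / (0.2323·√1.6753)
   = [0.254871 + 0.093116] / 0.300674 = 1.157357
d₂ = d₁ − σ√T = 1.157357 − 0.300674 = 0.856683
N(d₁) = 0.876437,  N(d₂) = 0.804190,  e^(−rT) = 0.953216
E₀ = V₀·N(d₁) − D·e^(−rT)·N(d₂)
   = 136.6856·0.876437 − 105.9336·0.953216·0.804190 = 38.591087
B₀ = V₀ − E₀ = 136.6856 − 38.591087 = 98.094513
e^(−λT) = (B₀·e^(rT)/D − 0.3)/(1 − 0.3) = (98.0945·1.049080/105.9336 − 0.3)/0.7 = 0.95921134
λ = −ln(0.95921134)/1.6753 = 0.024858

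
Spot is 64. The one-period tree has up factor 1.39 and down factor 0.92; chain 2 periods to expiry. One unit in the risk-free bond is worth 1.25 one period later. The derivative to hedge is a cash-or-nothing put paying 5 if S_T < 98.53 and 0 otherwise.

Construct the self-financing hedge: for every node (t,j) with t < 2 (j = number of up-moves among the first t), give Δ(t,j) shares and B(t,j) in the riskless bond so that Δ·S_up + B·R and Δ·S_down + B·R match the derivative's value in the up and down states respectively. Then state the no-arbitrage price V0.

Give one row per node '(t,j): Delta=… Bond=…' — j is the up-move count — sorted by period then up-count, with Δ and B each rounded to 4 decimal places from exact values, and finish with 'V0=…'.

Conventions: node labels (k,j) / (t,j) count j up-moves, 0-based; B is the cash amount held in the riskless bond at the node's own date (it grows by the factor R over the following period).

(0,0): Delta=-0.0934 Bond=7.5980
(1,0): Delta=0.0000 Bond=4.0000
(1,1): Delta=-0.1196 Bond=11.8298
V0=1.6225

No-arbitrage ⇒ martingale measure with p* = (R−d)/(u−d) = 0.7021.
Payoffs at expiry: V(2,0)=5.0000, V(2,1)=5.0000, V(2,2)=0.0000
(1,0): S=58.8800. Δ = (V_up−V_dn)/(S_up−S_dn) = (5.0000−5.0000)/(81.8432−54.1696) = 0.0000. V = [p*·5.0000 + (1−p*)·5.0000]/1.25 = 4.0000. B = V − Δ·S = 4.0000.
(1,1): S=88.9600. Δ = (V_up−V_dn)/(S_up−S_dn) = (0.0000−5.0000)/(123.6544−81.8432) = -0.1196. V = [p*·0.0000 + (1−p*)·5.0000]/1.25 = 1.1915. B = V − Δ·S = 11.8298.
(0,0): S=64.0000. Δ = (V_up−V_dn)/(S_up−S_dn) = (1.1915−4.0000)/(88.9600−58.8800) = -0.0934. V = [p*·1.1915 + (1−p*)·4.0000]/1.25 = 1.6225. B = V − Δ·S = 7.5980.
As a check, the time-0 holding Δ(0,0)·S0 + B(0,0) comes to 1.6225 — exactly V0.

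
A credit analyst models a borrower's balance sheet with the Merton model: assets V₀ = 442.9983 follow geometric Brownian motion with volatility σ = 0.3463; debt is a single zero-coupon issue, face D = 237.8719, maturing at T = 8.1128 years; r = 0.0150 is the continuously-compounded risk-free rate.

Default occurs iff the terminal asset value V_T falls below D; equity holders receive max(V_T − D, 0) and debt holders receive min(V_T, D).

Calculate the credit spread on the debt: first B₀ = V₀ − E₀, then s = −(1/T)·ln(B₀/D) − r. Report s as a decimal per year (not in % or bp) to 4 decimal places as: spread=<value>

Apply the equity-as-call identities (strike 237.8719, horizon 8.1128 years):
d₁ = [ln(V₀/D) + (r + σ²/2)T] / (σ√T)
   = [ln(442.9983/237.8719) + (0.0150 + 0.5·0.3463²)·8.1128] / (0.3463·√8.1128)
   = [0.621834 + 0.608150] / 0.986366 = 1.246986
d₂ = d₁ − σ√T = 1.246986 − 0.986366 = 0.260621
N(d₁) = 0.893799,  N(d₂) = 0.602807,  e^(−rT) = 0.885421
E₀ = V₀·N(d₁) − D·e^(−rT)·N(d₂)
   = 442.9983·0.893799 − 237.8719·0.885421·0.602807 = 268.989940
B₀ = V₀ − E₀ = 442.9983 − 268.989940 = 174.008360
spread = −(1/T)·ln(B₀/D) − r = −(1/8.1128)·ln(174.008360/237.8719) − 0.0150 = 0.02353527

spread=0.0235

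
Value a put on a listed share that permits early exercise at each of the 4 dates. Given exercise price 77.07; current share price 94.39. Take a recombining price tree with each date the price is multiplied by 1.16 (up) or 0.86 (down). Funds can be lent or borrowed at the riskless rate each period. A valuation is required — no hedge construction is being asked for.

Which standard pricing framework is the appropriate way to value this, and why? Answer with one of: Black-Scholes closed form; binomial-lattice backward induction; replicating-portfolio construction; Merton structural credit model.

framework: binomial-lattice backward induction

Key observation: with exercise allowed before expiry on a discrete up/down model (4 steps from spot 94.39), the strike-77.07 put's value must be rolled back through the tree testing early exercise at each node.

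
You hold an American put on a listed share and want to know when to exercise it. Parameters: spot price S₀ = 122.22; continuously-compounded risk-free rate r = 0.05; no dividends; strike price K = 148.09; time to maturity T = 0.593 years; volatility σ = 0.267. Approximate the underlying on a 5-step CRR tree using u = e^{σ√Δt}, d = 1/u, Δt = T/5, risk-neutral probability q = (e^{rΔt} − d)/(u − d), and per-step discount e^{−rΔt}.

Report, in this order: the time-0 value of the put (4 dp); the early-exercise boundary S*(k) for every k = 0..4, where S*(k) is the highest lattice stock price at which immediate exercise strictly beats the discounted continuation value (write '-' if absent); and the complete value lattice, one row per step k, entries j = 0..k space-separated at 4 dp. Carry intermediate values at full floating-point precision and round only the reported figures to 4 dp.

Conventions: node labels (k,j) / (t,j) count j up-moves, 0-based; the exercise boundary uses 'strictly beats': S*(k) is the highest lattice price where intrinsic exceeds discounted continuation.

price = 26.7277
boundary = - 111.4830 101.6893 111.4830 122.2200
tree:
26.7277
36.6070 17.5223
46.4007 26.0079 9.5519
55.3341 36.6070 16.1007 3.3545
63.4827 46.4007 25.8700 6.8771 0.0000
70.9154 55.3341 36.6070 14.0989 0.0000 0.0000

Δt=0.11860  u=1.09631  d=0.91215  q=0.50932  discount=0.99409
step 5 (expiry): payoffs max(K−S,0) = 70.9154 55.3341 36.6070 14.0989 0.0000 0.0000
step 4: (k=4,j=0): S=84.6073, K−S=63.4827, hold=62.6071 ⇒ V=63.4827 exercise | (k=4,j=1): S=101.6893, K−S=46.4007, hold=45.5251 ⇒ V=46.4007 exercise | (k=4,j=2): S=122.2200, K−S=25.8700, hold=24.9944 ⇒ V=25.8700 exercise | (k=4,j=3): S=146.8958, K−S=1.1942, hold=6.8771 ⇒ V=6.8771 continue | (k=4,j=4): S=176.5536, K−S=0.0000, hold=0.0000 ⇒ V=0.0000 continue  boundary S*=122.2200
step 3: (k=3,j=0): S=92.7559, K−S=55.3341, hold=54.4585 ⇒ V=55.3341 exercise | (k=3,j=1): S=111.4830, K−S=36.6070, hold=35.7314 ⇒ V=36.6070 exercise | (k=3,j=2): S=133.9911, K−S=14.0989, hold=16.1007 ⇒ V=16.1007 continue | (k=3,j=3): S=161.0434, K−S=0.0000, hold=3.3545 ⇒ V=3.3545 continue  boundary S*=111.4830
step 2: (k=2,j=0): S=101.6893, K−S=46.4007, hold=45.5251 ⇒ V=46.4007 exercise | (k=2,j=1): S=122.2200, K−S=25.8700, hold=26.0079 ⇒ V=26.0079 continue | (k=2,j=2): S=146.8958, K−S=1.1942, hold=9.5519 ⇒ V=9.5519 continue  boundary S*=101.6893
step 1: (k=1,j=0): S=111.4830, K−S=36.6070, hold=35.8012 ⇒ V=36.6070 exercise | (k=1,j=1): S=133.9911, K−S=14.0989, hold=17.5223 ⇒ V=17.5223 continue  boundary S*=111.4830
step 0: (k=0,j=0): S=122.2200, K−S=25.8700, hold=26.7277 ⇒ V=26.7277 continue  boundary S*=-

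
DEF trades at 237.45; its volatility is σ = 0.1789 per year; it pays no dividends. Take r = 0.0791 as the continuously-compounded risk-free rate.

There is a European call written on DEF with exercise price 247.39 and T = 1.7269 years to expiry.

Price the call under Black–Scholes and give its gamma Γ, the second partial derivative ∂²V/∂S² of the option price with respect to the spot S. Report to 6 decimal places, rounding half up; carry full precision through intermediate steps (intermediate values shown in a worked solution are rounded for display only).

σ√T = 0.1789·√1.7269 = 0.235095
d₁ = (ln(S/K) + (r+σ²/2)T) / (σ√T) = (ln(237.45/247.39) + (0.0791+0.1789²/2)·1.7269) / 0.235095 = (-0.041009 + 0.164233) / 0.235095 = 0.524144
d₂ = d₁ − σ√T = 0.524144 − 0.235095 = 0.289048
e^{−rT} = 0.872321
N(d₁) = 0.699911,  N(d₂) = 0.613728
Call price V = S·N(d₁) − K·e^{−rT}·N(d₂) = 166.193799 − 132.444614 = 33.749185
φ(d₁) = (1/√(2π))·e^{−d₁²/2} = 0.347739
Γ = φ(d₁) / (S·σ·√T) = 0.006229

price = 33.749185
Γ = 0.006229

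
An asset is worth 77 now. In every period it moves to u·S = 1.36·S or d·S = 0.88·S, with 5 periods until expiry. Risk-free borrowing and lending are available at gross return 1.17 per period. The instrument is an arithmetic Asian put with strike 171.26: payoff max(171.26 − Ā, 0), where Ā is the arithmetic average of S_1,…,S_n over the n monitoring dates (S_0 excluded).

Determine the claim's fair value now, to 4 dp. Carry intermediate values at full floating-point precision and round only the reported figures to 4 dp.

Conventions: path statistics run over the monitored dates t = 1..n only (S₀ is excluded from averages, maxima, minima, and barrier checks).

Risk-neutral up-probability p* = (R−d)/(u−d) = (1.17−0.88)/(1.36−0.88) = 0.6042; the claim prices as the p*-weighted sum of path payoffs discounted by R^5.
Enumerate all 2^5 = 32 price paths (U = up ×1.36, D = down ×0.88); each path with k up-moves has probability p*^k·(1−p*)^(5−k).
DDDDD: Ā=53.3348, payoff=117.9252, prob=0.009718
UDDDD: Ā=82.4265, payoff=88.8335, prob=0.014832
DUDDD: Ā=75.0345, payoff=96.2255, prob=0.014832
UUDDD: Ā=115.9624, payoff=55.2976, prob=0.022639
DDUDD: Ā=68.5296, payoff=102.7304, prob=0.014832
UDUDD: Ā=105.9093, payoff=65.3507, prob=0.022639
DUUDD: Ā=98.5173, payoff=72.7427, prob=0.022639
UUUDD: Ā=152.2540, payoff=19.0060, prob=0.034554
DDDUD: Ā=62.8052, payoff=108.4548, prob=0.014832
UDDUD: Ā=97.0626, payoff=74.1974, prob=0.022639
DUDUD: Ā=89.6706, payoff=81.5894, prob=0.022639
UUDUD: Ā=138.5818, payoff=32.6782, prob=0.034554
DDUUD: Ā=83.1656, payoff=88.0944, prob=0.022639
UDUUD: Ā=128.5287, payoff=42.7313, prob=0.034554
DUUUD: Ā=121.1367, payoff=50.1233, prob=0.034554
UUUUD: Ā=187.2112, payoff=0.0000, prob=0.052740
DDDDU: Ā=57.7678, payoff=113.4922, prob=0.014832
UDDDU: Ā=89.2774, payoff=81.9826, prob=0.022639
DUDDU: Ā=81.8854, payoff=89.3746, prob=0.022639
UUDDU: Ā=126.5502, payoff=44.7098, prob=0.034554
DDUDU: Ā=75.3805, payoff=95.8795, prob=0.022639
UDUDU: Ā=116.4971, payoff=54.7629, prob=0.034554
DUUDU: Ā=109.1051, payoff=62.1549, prob=0.034554
UUUDU: Ā=168.6170, payoff=2.6430, prob=0.052740
DDDUU: Ā=69.6561, payoff=101.6039, prob=0.022639
UDDUU: Ā=107.6504, payoff=63.6096, prob=0.034554
DUDUU: Ā=100.2584, payoff=71.0016, prob=0.034554
UUDUU: Ā=154.9447, payoff=16.3153, prob=0.052740
DDUUU: Ā=93.7534, payoff=77.5066, prob=0.034554
UDUUU: Ā=144.8916, payoff=26.3684, prob=0.052740
DUUUU: Ā=137.4996, payoff=33.7604, prob=0.052740
UUUUU: Ā=212.4994, payoff=0.0000, prob=0.080498
Price = Σ prob·payoff / R^5 = 49.035485 / 2.192448 = 22.3656

price = 22.3656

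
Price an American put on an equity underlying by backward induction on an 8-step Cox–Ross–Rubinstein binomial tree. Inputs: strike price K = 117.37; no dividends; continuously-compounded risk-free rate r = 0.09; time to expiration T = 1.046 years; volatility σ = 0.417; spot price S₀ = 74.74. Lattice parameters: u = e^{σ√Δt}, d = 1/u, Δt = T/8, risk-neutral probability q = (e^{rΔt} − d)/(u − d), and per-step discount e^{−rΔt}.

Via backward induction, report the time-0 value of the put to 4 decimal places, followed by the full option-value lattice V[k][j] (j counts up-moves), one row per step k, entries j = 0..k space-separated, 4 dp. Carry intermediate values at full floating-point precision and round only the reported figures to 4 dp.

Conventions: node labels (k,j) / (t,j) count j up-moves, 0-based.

Δt=0.13075  u=1.16275  d=0.86003  q=0.50148  discount=0.98830
step 8 (expiry): payoffs max(K−S,0) = 94.9996 87.1257 76.4803 62.0881 42.6300 16.3231 0.0000 0.0000 0.0000
k=7: (k=7,j=0): S=26.0111, K−S=91.3589, hold=89.9858 ⇒ V=91.3589 exercise | (k=7,j=1): S=35.1665, K−S=82.2035, hold=80.8305 ⇒ V=82.2035 exercise | (k=7,j=2): S=47.5443, K−S=69.8257, hold=68.4527 ⇒ V=69.8257 exercise | (k=7,j=3): S=64.2789, K−S=53.0911, hold=51.7181 ⇒ V=53.0911 exercise | (k=7,j=4): S=86.9036, K−S=30.4664, hold=29.0933 ⇒ V=30.4664 exercise | (k=7,j=5): S=117.4919, K−S=0.0000, hold=8.0422 ⇒ V=8.0422 continue | (k=7,j=6): S=158.8465, K−S=0.0000, hold=0.0000 ⇒ V=0.0000 continue | (k=7,j=7): S=214.7571, K−S=0.0000, hold=0.0000 ⇒ V=0.0000 continue
k=6: (k=6,j=0): S=30.2443, K−S=87.1257, hold=85.7526 ⇒ V=87.1257 exercise | (k=6,j=1): S=40.8897, K−S=76.4803, hold=75.1073 ⇒ V=76.4803 exercise | (k=6,j=2): S=55.2819, K−S=62.0881, hold=60.7150 ⇒ V=62.0881 exercise | (k=6,j=3): S=74.7400, K−S=42.6300, hold=41.2569 ⇒ V=42.6300 exercise | (k=6,j=4): S=101.0469, K−S=16.3231, hold=18.9963 ⇒ V=18.9963 continue | (k=6,j=5): S=136.6132, K−S=0.0000, hold=3.9623 ⇒ V=3.9623 continue | (k=6,j=6): S=184.6981, K−S=0.0000, hold=0.0000 ⇒ V=0.0000 continue
k=5: (k=5,j=0): S=35.1665, K−S=82.2035, hold=80.8305 ⇒ V=82.2035 exercise | (k=5,j=1): S=47.5443, K−S=69.8257, hold=68.4527 ⇒ V=69.8257 exercise | (k=5,j=2): S=64.2789, K−S=53.0911, hold=51.7181 ⇒ V=53.0911 exercise | (k=5,j=3): S=86.9036, K−S=30.4664, hold=30.4181 ⇒ V=30.4664 exercise | (k=5,j=4): S=117.4919, K−S=0.0000, hold=11.3231 ⇒ V=11.3231 continue | (k=5,j=5): S=158.8465, K−S=0.0000, hold=1.9522 ⇒ V=1.9522 continue
k=4: (k=4,j=0): S=40.8897, K−S=76.4803, hold=75.1073 ⇒ V=76.4803 exercise | (k=4,j=1): S=55.2819, K−S=62.0881, hold=60.7150 ⇒ V=62.0881 exercise | (k=4,j=2): S=74.7400, K−S=42.6300, hold=41.2569 ⇒ V=42.6300 exercise | (k=4,j=3): S=101.0469, K−S=16.3231, hold=20.6223 ⇒ V=20.6223 continue | (k=4,j=4): S=136.6132, K−S=0.0000, hold=6.5463 ⇒ V=6.5463 continue
k=3: (k=3,j=0): S=47.5443, K−S=69.8257, hold=68.4527 ⇒ V=69.8257 exercise | (k=3,j=1): S=64.2789, K−S=53.0911, hold=51.7181 ⇒ V=53.0911 exercise | (k=3,j=2): S=86.9036, K−S=30.4664, hold=31.2240 ⇒ V=31.2240 continue | (k=3,j=3): S=117.4919, K−S=0.0000, hold=13.4048 ⇒ V=13.4048 continue
k=2: (k=2,j=0): S=55.2819, K−S=62.0881, hold=60.7150 ⇒ V=62.0881 exercise | (k=2,j=1): S=74.7400, K−S=42.6300, hold=41.6325 ⇒ V=42.6300 exercise | (k=2,j=2): S=101.0469, K−S=16.3231, hold=22.0273 ⇒ V=22.0273 continue
k=1: (k=1,j=0): S=64.2789, K−S=53.0911, hold=51.7181 ⇒ V=53.0911 exercise | (k=1,j=1): S=86.9036, K−S=30.4664, hold=31.9204 ⇒ V=31.9204 continue
k=0: (k=0,j=0): S=74.7400, K−S=42.6300, hold=41.9776 ⇒ V=42.6300 exercise

price = 42.6300
tree:
42.6300
53.0911 31.9204
62.0881 42.6300 22.0273
69.8257 53.0911 31.2240 13.4048
76.4803 62.0881 42.6300 20.6223 6.5463
82.2035 69.8257 53.0911 30.4664 11.3231 1.9522
87.1257 76.4803 62.0881 42.6300 18.9963 3.9623 0.0000
91.3589 82.2035 69.8257 53.0911 30.4664 8.0422 0.0000 0.0000
94.9996 87.1257 76.4803 62.0881 42.6300 16.3231 0.0000 0.0000 0.0000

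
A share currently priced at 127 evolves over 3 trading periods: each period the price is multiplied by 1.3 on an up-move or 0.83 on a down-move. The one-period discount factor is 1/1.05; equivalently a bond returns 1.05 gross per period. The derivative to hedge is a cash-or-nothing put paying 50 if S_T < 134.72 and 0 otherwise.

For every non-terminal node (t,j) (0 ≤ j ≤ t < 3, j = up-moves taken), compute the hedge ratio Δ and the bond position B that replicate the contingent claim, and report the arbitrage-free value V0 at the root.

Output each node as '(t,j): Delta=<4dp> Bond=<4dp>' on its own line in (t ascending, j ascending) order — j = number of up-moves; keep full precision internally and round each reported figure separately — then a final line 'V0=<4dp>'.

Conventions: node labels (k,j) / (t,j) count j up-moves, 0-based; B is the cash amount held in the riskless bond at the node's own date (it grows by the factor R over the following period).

(0,0): Delta=-0.3783 Bond=71.7105
(1,0): Delta=-0.4499 Bond=82.8398
(1,1): Delta=-0.3264 Bond=66.7235
(2,0): Delta=0.0000 Bond=47.6190
(2,1): Delta=-0.7763 Bond=131.7123
(2,2): Delta=0.0000 Bond=0.0000
V0=23.6608

Arbitrage-free pricing uses the up-move probability p* = (R−d)/(u−d) = 0.4681, discounting each step at R = 1.05.
Payoffs at expiry: V(3,0)=50.0000, V(3,1)=50.0000, V(3,2)=0.0000, V(3,3)=0.0000
(2,0): S=87.4903. Δ = (V_up−V_dn)/(S_up−S_dn) = (50.0000−50.0000)/(113.7374−72.6169) = 0.0000. V = [p*·50.0000 + (1−p*)·50.0000]/1.05 = 47.6190. B = V − Δ·S = 47.6190.
(2,1): S=137.0330. Δ = (V_up−V_dn)/(S_up−S_dn) = (0.0000−50.0000)/(178.1429−113.7374) = -0.7763. V = [p*·0.0000 + (1−p*)·50.0000]/1.05 = 25.3293. B = V − Δ·S = 131.7123.
(2,2): S=214.6300. Δ = (V_up−V_dn)/(S_up−S_dn) = (0.0000−0.0000)/(279.0190−178.1429) = 0.0000. V = [p*·0.0000 + (1−p*)·0.0000]/1.05 = 0.0000. B = V − Δ·S = 0.0000.
(1,0): S=105.4100. Δ = (V_up−V_dn)/(S_up−S_dn) = (25.3293−47.6190)/(137.0330−87.4903) = -0.4499. V = [p*·25.3293 + (1−p*)·47.6190]/1.05 = 35.4148. B = V − Δ·S = 82.8398.
(1,1): S=165.1000. Δ = (V_up−V_dn)/(S_up−S_dn) = (0.0000−25.3293)/(214.6300−137.0330) = -0.3264. V = [p*·0.0000 + (1−p*)·25.3293]/1.05 = 12.8314. B = V − Δ·S = 66.7235.
(0,0): S=127.0000. Δ = (V_up−V_dn)/(S_up−S_dn) = (12.8314−35.4148)/(165.1000−105.4100) = -0.3783. V = [p*·12.8314 + (1−p*)·35.4148]/1.05 = 23.6608. B = V − Δ·S = 71.7105.
Sanity check at the root: Δ(0,0)·S0 + B(0,0) reproduces V0 = 23.6608.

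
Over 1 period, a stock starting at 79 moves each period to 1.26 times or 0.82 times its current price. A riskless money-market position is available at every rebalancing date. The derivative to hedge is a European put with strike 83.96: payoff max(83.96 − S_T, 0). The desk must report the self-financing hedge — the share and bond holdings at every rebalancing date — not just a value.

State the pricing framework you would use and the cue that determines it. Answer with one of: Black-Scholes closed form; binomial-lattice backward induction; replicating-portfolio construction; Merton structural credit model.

Key observation: the mandate to exhibit the hedge at every date and state singles out the replicating-portfolio construction on the 1-period tree with factors 1.26 and 0.82 from 79.

framework: replicating-portfolio construction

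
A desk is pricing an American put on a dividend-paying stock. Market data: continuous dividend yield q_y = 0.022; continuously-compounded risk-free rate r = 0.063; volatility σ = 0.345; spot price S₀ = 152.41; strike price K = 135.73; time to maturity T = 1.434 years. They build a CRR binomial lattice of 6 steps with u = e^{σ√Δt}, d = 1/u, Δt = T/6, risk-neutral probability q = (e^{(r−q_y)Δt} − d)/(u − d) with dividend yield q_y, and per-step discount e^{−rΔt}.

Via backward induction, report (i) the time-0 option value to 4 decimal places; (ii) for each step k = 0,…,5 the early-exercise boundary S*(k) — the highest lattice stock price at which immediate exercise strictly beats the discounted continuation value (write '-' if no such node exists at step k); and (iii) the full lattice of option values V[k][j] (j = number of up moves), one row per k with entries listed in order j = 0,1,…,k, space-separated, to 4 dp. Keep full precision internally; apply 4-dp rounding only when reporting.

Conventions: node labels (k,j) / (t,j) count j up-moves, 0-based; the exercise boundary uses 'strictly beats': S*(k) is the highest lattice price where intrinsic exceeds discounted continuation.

price = 13.4135
boundary = - - - 91.8896 77.6278 91.8896
tree:
13.4135
20.6268 6.2326
30.6938 10.6645 1.7581
43.8404 17.8008 3.4790 0.0000
58.1022 28.6898 6.8845 0.0000 0.0000
70.1505 43.8404 13.6233 0.0000 0.0000 0.0000
80.3288 58.1022 26.9585 0.0000 0.0000 0.0000 0.0000

Δt=0.23900, u=1.18372, d=0.84479, q=0.48699, disc=e^(-rΔt)=0.98506
k=6 terminal: V=max(K-S,0) → 80.3288 58.1022 26.9585 0.0000 0.0000 0.0000 0.0000
k=5: j=0 S=65.5795 intr=70.1505 cont=68.4661 V=70.1505[EX]; j=1 S=91.8896 intr=43.8404 cont=42.2940 V=43.8404[EX]; j=2 S=128.7551 intr=6.9749 cont=13.6233 V=13.6233[hold]; j=3 S=180.4108 intr=0.0000 cont=0.0000 V=0.0000[hold]; j=4 S=252.7905 intr=0.0000 cont=0.0000 V=0.0000[hold]; j=5 S=354.2085 intr=0.0000 cont=0.0000 V=0.0000[hold]  S*(5)=91.8896
k=4: j=0 S=77.6278 intr=58.1022 cont=56.4810 V=58.1022[EX]; j=1 S=108.7715 intr=26.9585 cont=28.6898 V=28.6898[hold]; j=2 S=152.4100 intr=0.0000 cont=6.8845 V=6.8845[hold]; j=3 S=213.5560 intr=0.0000 cont=0.0000 V=0.0000[hold]; j=4 S=299.2333 intr=0.0000 cont=0.0000 V=0.0000[hold]  S*(4)=77.6278
k=3: j=0 S=91.8896 intr=43.8404 cont=43.1245 V=43.8404[EX]; j=1 S=128.7551 intr=6.9749 cont=17.8008 V=17.8008[hold]; j=2 S=180.4108 intr=0.0000 cont=3.4790 V=3.4790[hold]; j=3 S=252.7905 intr=0.0000 cont=0.0000 V=0.0000[hold]  S*(3)=91.8896
k=2: j=0 S=108.7715 intr=26.9585 cont=30.6938 V=30.6938[hold]; j=1 S=152.4100 intr=0.0000 cont=10.6645 V=10.6645[hold]; j=2 S=213.5560 intr=0.0000 cont=1.7581 V=1.7581[hold]  S*(2)=-
k=1: j=0 S=128.7551 intr=6.9749 cont=20.6268 V=20.6268[hold]; j=1 S=180.4108 intr=0.0000 cont=6.2326 V=6.2326[hold]  S*(1)=-
k=0: j=0 S=152.4100 intr=0.0000 cont=13.4135 V=13.4135[hold]  S*(0)=-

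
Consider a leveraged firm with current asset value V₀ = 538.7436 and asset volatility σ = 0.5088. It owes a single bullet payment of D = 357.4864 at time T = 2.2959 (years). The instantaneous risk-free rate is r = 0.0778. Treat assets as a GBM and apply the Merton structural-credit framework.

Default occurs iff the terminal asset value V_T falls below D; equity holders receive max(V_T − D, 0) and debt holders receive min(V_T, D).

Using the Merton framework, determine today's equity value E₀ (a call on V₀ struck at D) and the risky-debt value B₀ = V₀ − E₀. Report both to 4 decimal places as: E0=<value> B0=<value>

Equity is a call on the firm's assets struck at D = 357.4864:
d₁ = [ln(V₀/D) + (r + σ²/2)T] / (σ√T)
   = [ln(538.7436/357.4864) + (0.0778 + 0.5·0.5088²)·2.2959] / (0.5088·√2.2959)
   = [0.410142 + 0.475799] / 0.770945 = 1.149163
d₂ = d₁ − σ√T = 1.149163 − 0.770945 = 0.378218
N(d₁) = 0.874756,  N(d₂) = 0.647366,  e^(−rT) = 0.836423
E₀ = V₀·N(d₁) − D·e^(−rT)·N(d₂)
   = 538.7436·0.874756 − 357.4864·0.836423·0.647366 = 277.700355
B₀ = V₀ − E₀ = 538.7436 − 277.700355 = 261.043245

E0=277.7004 B0=261.0432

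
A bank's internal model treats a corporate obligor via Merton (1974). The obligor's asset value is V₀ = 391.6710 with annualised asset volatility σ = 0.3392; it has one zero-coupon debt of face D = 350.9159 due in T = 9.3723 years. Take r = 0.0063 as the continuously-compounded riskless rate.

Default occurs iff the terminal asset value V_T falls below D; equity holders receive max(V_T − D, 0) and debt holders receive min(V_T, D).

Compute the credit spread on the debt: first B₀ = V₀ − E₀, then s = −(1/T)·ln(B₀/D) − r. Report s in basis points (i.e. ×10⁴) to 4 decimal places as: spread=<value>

With assets at 391.6710 and a single debt payment of 350.9159 at 9.3723 years:
d₁ = [ln(V₀/D) + (r + σ²/2)T] / (σ√T)
   = [ln(391.6710/350.9159) + (0.0063 + 0.5·0.3392²)·9.3723] / (0.3392·√9.3723)
   = [0.109876 + 0.598218] / 1.038434 = 0.681886
d₂ = d₁ − σ√T = 0.681886 − 1.038434 = -0.356548
N(d₁) = 0.752345,  N(d₂) = 0.360715,  e^(−rT) = 0.942664
E₀ = V₀·N(d₁) − D·e^(−rT)·N(d₂)
   = 391.6710·0.752345 − 350.9159·0.942664·0.360715 = 175.348503
B₀ = V₀ − E₀ = 391.6710 − 175.348503 = 216.322497
spread = −(1/T)·ln(B₀/D) − r = −(1/9.3723)·ln(216.322497/350.9159) − 0.0063 = 0.04531767
in basis points: 0.04531767 × 10⁴ = 453.1767 bp

spread=453.1767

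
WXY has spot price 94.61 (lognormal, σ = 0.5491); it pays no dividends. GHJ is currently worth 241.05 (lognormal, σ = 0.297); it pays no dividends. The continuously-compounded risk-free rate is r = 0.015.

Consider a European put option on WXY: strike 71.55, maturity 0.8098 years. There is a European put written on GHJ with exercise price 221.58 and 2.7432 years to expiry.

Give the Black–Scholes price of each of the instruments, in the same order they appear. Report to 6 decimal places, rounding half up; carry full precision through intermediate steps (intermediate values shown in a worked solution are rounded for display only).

[WXY put K=71.55]
σ√T = 0.5491·√0.8098 = 0.494129
d₁ = (ln(S/K) + (r+σ²/2)T) / (σ√T) = (ln(94.61/71.55) + (0.015+0.5491²/2)·0.8098) / 0.494129 = (0.279367 + 0.134229) / 0.494129 = 0.837019
d₂ = d₁ − σ√T = 0.837019 − 0.494129 = 0.342890
e^{−rT} = 0.987926
N(−d₁) = 0.201291,  N(−d₂) = 0.365841
price = K·e^{−rT}·N(−d₂) − S·N(−d₁) = 25.859857 − 19.044133 = 6.815724
[GHJ put K=221.58]
σ√T = 0.297·√2.7432 = 0.491909
d₁ = (ln(S/K) + (r+σ²/2)T) / (σ√T) = (ln(241.05/221.58) + (0.015+0.297²/2)·2.7432) / 0.491909 = (0.084221 + 0.162135) / 0.491909 = 0.500816
d₂ = d₁ − σ√T = 0.500816 − 0.491909 = 0.008907
e^{−rT} = 0.959687
N(−d₁) = 0.308250,  N(−d₂) = 0.496447
price = K·e^{−rT}·N(−d₂) − S·N(−d₁) = 105.568163 − 74.303735 = 31.264428

price(WXY put K=71.55) = 6.815724
price(GHJ put K=221.58) = 31.264428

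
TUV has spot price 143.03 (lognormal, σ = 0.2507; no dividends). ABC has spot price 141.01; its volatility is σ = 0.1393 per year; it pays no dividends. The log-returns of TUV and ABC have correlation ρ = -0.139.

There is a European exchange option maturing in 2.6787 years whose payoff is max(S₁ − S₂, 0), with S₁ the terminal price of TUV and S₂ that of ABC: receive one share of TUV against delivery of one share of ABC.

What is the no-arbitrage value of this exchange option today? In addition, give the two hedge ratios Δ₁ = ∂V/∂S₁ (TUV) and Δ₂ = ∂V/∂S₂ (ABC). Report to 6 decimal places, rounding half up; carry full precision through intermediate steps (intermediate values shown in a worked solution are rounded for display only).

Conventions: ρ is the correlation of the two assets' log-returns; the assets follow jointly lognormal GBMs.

σ_eff = √(σ₁² + σ₂² − 2ρσ₁σ₂) = √(0.2507² + 0.1393² − 2·-0.139·0.2507·0.1393) = 0.303255
d₁ = (ln(S₁/S₂) + (q₂ − q₁ + σ_eff²/2)T) / (σ_eff√T) = (ln(143.03/141.01) + (0.0 − 0.0 + 0.045982)·2.6787) / 0.496329 = 0.276822
d₂ = d₁ − σ_eff√T = 0.276822 − 0.496329 = -0.219507
N(d₁) = 0.609042,  N(d₂) = 0.413128
V = S₁·e^{−q₁T}·N(d₁) − S₂·e^{−q₂T}·N(d₂) = 87.111225 − 58.255123 = 28.856102
Key observation: pricing in ABC-units makes this a unit-strike call on the ratio S₁/S₂ — the risk-free rate cancels and cannot affect the value.
Δ₁ = e^{−q₁T}·N(d₁) = 0.609042;  Δ₂ = −e^{−q₂T}·N(d₂) = -0.413128

exchange price = 28.856102
Δ1 = 0.609042
Δ2 = -0.413128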